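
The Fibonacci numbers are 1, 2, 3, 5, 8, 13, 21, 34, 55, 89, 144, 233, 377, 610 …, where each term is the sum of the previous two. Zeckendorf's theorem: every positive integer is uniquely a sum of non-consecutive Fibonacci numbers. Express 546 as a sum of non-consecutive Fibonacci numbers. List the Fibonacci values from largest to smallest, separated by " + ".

Repeatedly subtract the largest Fibonacci number that fits:
546 − 377 = 169
169 − 144 = 25
25 − 21 = 4
4 − 3 = 1
1 − 1 = 0
So 546 = 377 + 144 + 21 + 3 + 1, with no two terms consecutive in the sequence.

377 + 144 + 21 + 3 + 1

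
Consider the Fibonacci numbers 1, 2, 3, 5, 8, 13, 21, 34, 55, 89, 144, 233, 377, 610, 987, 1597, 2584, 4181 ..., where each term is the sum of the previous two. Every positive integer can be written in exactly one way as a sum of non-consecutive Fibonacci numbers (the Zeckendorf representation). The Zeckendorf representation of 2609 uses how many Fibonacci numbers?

4

Greedily peel off the largest Fibonacci term at each step:
largest Fibonacci ≤ 2609 is 2584; 2609 − 2584 = 25
largest Fibonacci ≤ 25 is 21; 25 − 21 = 4
largest Fibonacci ≤ 4 is 3; 4 − 3 = 1
largest Fibonacci ≤ 1 is 1; 1 − 1 = 0
2609 = 2584 + 21 + 3 + 1, which has 4 terms.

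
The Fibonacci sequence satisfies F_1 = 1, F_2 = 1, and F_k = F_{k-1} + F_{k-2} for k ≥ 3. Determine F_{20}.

Iterating the recurrence up to F_{13} = 233 and F_{12} = 144:
F_{14} = F_{13} + F_{12} = 233 + 144 = 377
F_{15} = F_{14} + F_{13} = 377 + 233 = 610
F_{16} = F_{15} + F_{14} = 610 + 377 = 987
F_{17} = F_{16} + F_{15} = 987 + 610 = 1597
F_{18} = F_{17} + F_{16} = 1597 + 987 = 2584
F_{19} = F_{18} + F_{17} = 2584 + 1597 = 4181
F_{20} = F_{19} + F_{18} = 4181 + 2584 = 6765

6765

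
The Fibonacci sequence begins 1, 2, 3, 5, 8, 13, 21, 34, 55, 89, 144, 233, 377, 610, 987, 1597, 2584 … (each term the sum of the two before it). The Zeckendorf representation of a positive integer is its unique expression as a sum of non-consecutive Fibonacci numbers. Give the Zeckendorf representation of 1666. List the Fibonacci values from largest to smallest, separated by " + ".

1597 + 55 + 13 + 1

take 1597 (≤ 1666); 1666 − 1597 = 69
take 55 (≤ 69); 69 − 55 = 14
take 13 (≤ 14); 14 − 13 = 1
take 1 (≤ 1); 1 − 1 = 0
So 1666 = 1597 + 55 + 13 + 1, with no two terms consecutive in the sequence.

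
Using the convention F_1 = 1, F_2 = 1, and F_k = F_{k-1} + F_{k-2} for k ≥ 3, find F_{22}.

17711

Iterating the recurrence up to F_{15} = 610 and F_{14} = 377:
F_{16} = F_{15} + F_{14} = 610 + 377 = 987
F_{17} = F_{16} + F_{15} = 987 + 610 = 1597
F_{18} = F_{17} + F_{16} = 1597 + 987 = 2584
F_{19} = F_{18} + F_{17} = 2584 + 1597 = 4181
F_{20} = F_{19} + F_{18} = 4181 + 2584 = 6765
F_{21} = F_{20} + F_{19} = 6765 + 4181 = 10946
F_{22} = F_{21} + F_{20} = 10946 + 6765 = 17711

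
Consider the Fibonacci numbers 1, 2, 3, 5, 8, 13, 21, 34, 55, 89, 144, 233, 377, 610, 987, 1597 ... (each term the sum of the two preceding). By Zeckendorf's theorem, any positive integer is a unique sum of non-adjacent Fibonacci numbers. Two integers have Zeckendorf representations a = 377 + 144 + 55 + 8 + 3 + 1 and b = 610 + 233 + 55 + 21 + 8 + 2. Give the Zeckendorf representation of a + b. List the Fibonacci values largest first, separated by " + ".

The two numbers are 588 and 929, so their sum is 1517.
Greedily peel off the largest Fibonacci term at each step:
largest Fibonacci ≤ 1517 is 987; 1517 − 987 = 530
largest Fibonacci ≤ 530 is 377; 530 − 377 = 153
largest Fibonacci ≤ 153 is 144; 153 − 144 = 9
largest Fibonacci ≤ 9 is 8; 9 − 8 = 1
largest Fibonacci ≤ 1 is 1; 1 − 1 = 0

987 + 377 + 144 + 8 + 1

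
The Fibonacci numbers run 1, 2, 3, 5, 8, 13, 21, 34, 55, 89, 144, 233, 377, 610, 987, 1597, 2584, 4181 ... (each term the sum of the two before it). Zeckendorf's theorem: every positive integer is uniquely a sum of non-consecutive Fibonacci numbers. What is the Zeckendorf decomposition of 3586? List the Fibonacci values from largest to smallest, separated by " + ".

Greedy algorithm:
subtract 2584 from 3586: 1002 remains
subtract 987 from 1002: 15 remains
subtract 13 from 15: 2 remains
subtract 2 from 2: 0 remains
So 3586 = 2584 + 987 + 13 + 2, with no two terms consecutive in the sequence.

2584 + 987 + 13 + 2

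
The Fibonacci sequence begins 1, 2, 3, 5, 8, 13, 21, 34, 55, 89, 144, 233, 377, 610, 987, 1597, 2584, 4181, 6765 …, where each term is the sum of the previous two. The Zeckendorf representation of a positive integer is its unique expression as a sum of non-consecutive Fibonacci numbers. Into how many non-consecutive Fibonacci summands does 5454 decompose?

7

4181 ≤ 5454 < 6765, so take 4181; remainder 1273
987 ≤ 1273 < 1597, so take 987; remainder 286
233 ≤ 286 < 377, so take 233; remainder 53
34 ≤ 53 < 55, so take 34; remainder 19
13 ≤ 19 < 21, so take 13; remainder 6
5 ≤ 6 < 8, so take 5; remainder 1
1 ≤ 1 < 2, so take 1; remainder 0
5454 = 4181 + 987 + 233 + 34 + 13 + 5 + 1, which has 7 terms.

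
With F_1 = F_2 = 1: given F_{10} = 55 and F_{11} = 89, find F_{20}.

6765

By the doubling identity F_{2k} = F_k(2F_{k+1} − F_k): F_{20} = 55·(2·89 − 55) = 55·123 = 6765.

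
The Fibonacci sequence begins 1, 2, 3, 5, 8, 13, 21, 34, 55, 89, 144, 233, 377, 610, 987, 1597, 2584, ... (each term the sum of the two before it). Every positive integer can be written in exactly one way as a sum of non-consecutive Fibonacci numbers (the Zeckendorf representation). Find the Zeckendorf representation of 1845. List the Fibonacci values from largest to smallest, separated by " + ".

largest Fibonacci ≤ 1845 is 1597; 1845 − 1597 = 248
largest Fibonacci ≤ 248 is 233; 248 − 233 = 15
largest Fibonacci ≤ 15 is 13; 15 − 13 = 2
largest Fibonacci ≤ 2 is 2; 2 − 2 = 0
So 1845 = 1597 + 233 + 13 + 2, with no two terms consecutive in the sequence.

1597 + 233 + 13 + 2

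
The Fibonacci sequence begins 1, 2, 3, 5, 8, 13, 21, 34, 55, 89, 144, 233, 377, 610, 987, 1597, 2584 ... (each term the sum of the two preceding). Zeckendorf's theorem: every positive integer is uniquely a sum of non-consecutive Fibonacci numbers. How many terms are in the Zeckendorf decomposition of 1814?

5

largest Fibonacci ≤ 1814 is 1597; 1814 − 1597 = 217
largest Fibonacci ≤ 217 is 144; 217 − 144 = 73
largest Fibonacci ≤ 73 is 55; 73 − 55 = 18
largest Fibonacci ≤ 18 is 13; 18 − 13 = 5
largest Fibonacci ≤ 5 is 5; 5 − 5 = 0
1814 = 1597 + 144 + 55 + 13 + 5, which has 5 terms.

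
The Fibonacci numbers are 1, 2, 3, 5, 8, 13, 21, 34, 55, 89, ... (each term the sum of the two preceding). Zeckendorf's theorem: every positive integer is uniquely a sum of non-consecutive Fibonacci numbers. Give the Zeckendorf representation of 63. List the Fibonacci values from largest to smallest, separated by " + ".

Greedily peel off the largest Fibonacci term at each step:
55 ≤ 63 < 89, so take 55; remainder 8
8 ≤ 8 < 13, so take 8; remainder 0
So 63 = 55 + 8, with no two terms consecutive in the sequence.

55 + 8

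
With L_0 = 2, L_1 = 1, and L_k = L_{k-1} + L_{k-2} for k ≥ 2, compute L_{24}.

103682

Iterating the recurrence up to L_{20} = 15127 and L_{19} = 9349:
L_{21} = L_{20} + L_{19} = 15127 + 9349 = 24476
L_{22} = L_{21} + L_{20} = 24476 + 15127 = 39603
L_{23} = L_{22} + L_{21} = 39603 + 24476 = 64079
L_{24} = L_{23} + L_{22} = 64079 + 39603 = 103682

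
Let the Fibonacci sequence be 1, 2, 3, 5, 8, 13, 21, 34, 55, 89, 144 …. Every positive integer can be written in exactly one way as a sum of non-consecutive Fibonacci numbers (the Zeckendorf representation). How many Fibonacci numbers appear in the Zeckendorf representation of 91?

Repeatedly subtract the largest Fibonacci number that fits:
89 ≤ 91 < 144, so take 89; remainder 2
2 ≤ 2 < 3, so take 2; remainder 0
91 = 89 + 2, which has 2 terms.

2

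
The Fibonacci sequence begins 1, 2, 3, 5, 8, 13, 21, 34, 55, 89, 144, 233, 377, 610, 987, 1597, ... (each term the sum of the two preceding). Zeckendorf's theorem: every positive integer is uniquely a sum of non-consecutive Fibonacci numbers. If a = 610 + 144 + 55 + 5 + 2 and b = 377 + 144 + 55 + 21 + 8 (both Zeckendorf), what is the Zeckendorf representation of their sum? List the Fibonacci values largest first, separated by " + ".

987 + 377 + 55 + 2

The two numbers are 816 and 605, so their sum is 1421.
Repeatedly subtract the largest Fibonacci number that fits:
987 ≤ 1421 < 1597, so take 987; remainder 434
377 ≤ 434 < 610, so take 377; remainder 57
55 ≤ 57 < 89, so take 55; remainder 2
2 ≤ 2 < 3, so take 2; remainder 0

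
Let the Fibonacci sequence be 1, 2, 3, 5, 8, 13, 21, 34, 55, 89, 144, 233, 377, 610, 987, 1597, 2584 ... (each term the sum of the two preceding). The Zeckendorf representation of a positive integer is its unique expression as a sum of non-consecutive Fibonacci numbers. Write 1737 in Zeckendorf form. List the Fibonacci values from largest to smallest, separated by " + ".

1597 + 89 + 34 + 13 + 3 + 1

Repeatedly subtract the largest Fibonacci number that fits:
1597 ≤ 1737 < 2584, so take 1597; remainder 140
89 ≤ 140 < 144, so take 89; remainder 51
34 ≤ 51 < 55, so take 34; remainder 17
13 ≤ 17 < 21, so take 13; remainder 4
3 ≤ 4 < 5, so take 3; remainder 1
1 ≤ 1 < 2, so take 1; remainder 0
So 1737 = 1597 + 89 + 34 + 13 + 3 + 1, with no two terms consecutive in the sequence.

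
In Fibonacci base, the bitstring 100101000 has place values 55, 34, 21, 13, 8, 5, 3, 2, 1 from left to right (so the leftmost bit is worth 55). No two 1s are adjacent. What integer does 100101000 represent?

Summing the place values of the 1 bits: 55 + 13 + 5 = 73.

73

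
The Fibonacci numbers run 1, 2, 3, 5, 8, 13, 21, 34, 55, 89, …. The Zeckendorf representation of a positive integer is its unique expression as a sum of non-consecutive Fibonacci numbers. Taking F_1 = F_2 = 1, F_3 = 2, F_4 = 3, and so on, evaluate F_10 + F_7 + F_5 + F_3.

75

F_10 + F_7 + F_5 + F_3 = 55 + 13 + 5 + 2 = 75.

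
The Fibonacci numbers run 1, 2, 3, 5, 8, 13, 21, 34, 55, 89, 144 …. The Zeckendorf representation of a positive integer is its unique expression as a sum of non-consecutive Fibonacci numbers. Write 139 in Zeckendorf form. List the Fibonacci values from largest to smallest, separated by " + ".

89 + 34 + 13 + 3

139: greatest Fibonacci not exceeding it is 89, leaving 50
50: greatest Fibonacci not exceeding it is 34, leaving 16
16: greatest Fibonacci not exceeding it is 13, leaving 3
3: greatest Fibonacci not exceeding it is 3, leaving 0
So 139 = 89 + 34 + 13 + 3, with no two terms consecutive in the sequence.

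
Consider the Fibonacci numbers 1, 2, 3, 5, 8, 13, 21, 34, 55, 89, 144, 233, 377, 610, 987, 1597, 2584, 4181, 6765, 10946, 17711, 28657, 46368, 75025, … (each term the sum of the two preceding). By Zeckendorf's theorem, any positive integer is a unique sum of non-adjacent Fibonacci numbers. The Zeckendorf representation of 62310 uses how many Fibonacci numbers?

subtract 46368 from 62310: 15942 remains
subtract 10946 from 15942: 4996 remains
subtract 4181 from 4996: 815 remains
subtract 610 from 815: 205 remains
subtract 144 from 205: 61 remains
subtract 55 from 61: 6 remains
subtract 5 from 6: 1 remains
subtract 1 from 1: 0 remains
62310 = 46368 + 10946 + 4181 + 610 + 144 + 55 + 5 + 1, which has 8 terms.

8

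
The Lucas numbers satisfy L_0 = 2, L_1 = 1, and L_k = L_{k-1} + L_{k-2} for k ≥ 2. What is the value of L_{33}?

Iterating the recurrence up to L_{25} = 167761 and L_{24} = 103682:
L_{26} = L_{25} + L_{24} = 167761 + 103682 = 271443
L_{27} = L_{26} + L_{25} = 271443 + 167761 = 439204
L_{28} = L_{27} + L_{26} = 439204 + 271443 = 710647
L_{29} = L_{28} + L_{27} = 710647 + 439204 = 1149851
L_{30} = L_{29} + L_{28} = 1149851 + 710647 = 1860498
L_{31} = L_{30} + L_{29} = 1860498 + 1149851 = 3010349
L_{32} = L_{31} + L_{30} = 3010349 + 1860498 = 4870847
L_{33} = L_{32} + L_{31} = 4870847 + 3010349 = 7881196

7881196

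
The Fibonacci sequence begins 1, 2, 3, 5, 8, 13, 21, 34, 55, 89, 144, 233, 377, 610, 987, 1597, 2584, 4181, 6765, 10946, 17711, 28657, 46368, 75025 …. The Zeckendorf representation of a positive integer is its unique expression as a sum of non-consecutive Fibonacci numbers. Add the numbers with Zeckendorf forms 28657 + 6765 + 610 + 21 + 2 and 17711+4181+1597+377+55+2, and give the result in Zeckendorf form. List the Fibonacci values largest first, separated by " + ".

46368 + 10946 + 2584 + 55 + 21 + 3 + 1

The two numbers are 36055 and 23923, so their sum is 59978.
Greedy algorithm:
59978: greatest Fibonacci not exceeding it is 46368, leaving 13610
13610: greatest Fibonacci not exceeding it is 10946, leaving 2664
2664: greatest Fibonacci not exceeding it is 2584, leaving 80
80: greatest Fibonacci not exceeding it is 55, leaving 25
25: greatest Fibonacci not exceeding it is 21, leaving 4
4: greatest Fibonacci not exceeding it is 3, leaving 1
1: greatest Fibonacci not exceeding it is 1, leaving 0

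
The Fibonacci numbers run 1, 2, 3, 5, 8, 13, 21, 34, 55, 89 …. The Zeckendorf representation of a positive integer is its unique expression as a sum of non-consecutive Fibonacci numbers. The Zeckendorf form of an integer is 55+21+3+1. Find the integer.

80

55+21+3+1 = 80.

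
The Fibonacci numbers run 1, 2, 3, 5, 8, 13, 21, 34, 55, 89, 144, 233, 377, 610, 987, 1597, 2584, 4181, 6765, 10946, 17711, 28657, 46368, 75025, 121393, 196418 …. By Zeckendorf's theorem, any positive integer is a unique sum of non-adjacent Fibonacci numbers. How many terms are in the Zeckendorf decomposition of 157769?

8

Greedy algorithm:
157769: greatest Fibonacci not exceeding it is 121393, leaving 36376
36376: greatest Fibonacci not exceeding it is 28657, leaving 7719
7719: greatest Fibonacci not exceeding it is 6765, leaving 954
954: greatest Fibonacci not exceeding it is 610, leaving 344
344: greatest Fibonacci not exceeding it is 233, leaving 111
111: greatest Fibonacci not exceeding it is 89, leaving 22
22: greatest Fibonacci not exceeding it is 21, leaving 1
1: greatest Fibonacci not exceeding it is 1, leaving 0
157769 = 121393 + 28657 + 6765 + 610 + 233 + 89 + 21 + 1, which has 8 terms.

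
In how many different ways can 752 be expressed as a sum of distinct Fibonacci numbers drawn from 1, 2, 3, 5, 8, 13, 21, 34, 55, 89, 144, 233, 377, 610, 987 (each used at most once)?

Each representation comes from the Zeckendorf form by replacing some F_k with F_{k−1} + F_{k−2} where possible.
752 = 610+89+34+13+5+1 = 610+89+34+13+3+2+1 = 377+233+89+34+13+5+1 = 610+89+34+8+5+3+2+1 = … (7 more), for 11 in all.

11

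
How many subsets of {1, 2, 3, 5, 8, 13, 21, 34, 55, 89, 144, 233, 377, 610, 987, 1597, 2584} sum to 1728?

Each representation comes from the Zeckendorf form by replacing some F_k with F_{k−1} + F_{k−2} where possible.
1728 = 1597+89+34+8 = 1597+89+34+5+3 = 1597+89+21+13+8 = … (27 more), for 30 in all.

30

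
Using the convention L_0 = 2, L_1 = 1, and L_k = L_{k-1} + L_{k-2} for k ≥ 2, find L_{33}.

Iterating the recurrence up to L_{25} = 167761 and L_{24} = 103682:
L_{26} = L_{25} + L_{24} = 167761 + 103682 = 271443
L_{27} = L_{26} + L_{25} = 271443 + 167761 = 439204
L_{28} = L_{27} + L_{26} = 439204 + 271443 = 710647
L_{29} = L_{28} + L_{27} = 710647 + 439204 = 1149851
L_{30} = L_{29} + L_{28} = 1149851 + 710647 = 1860498
L_{31} = L_{30} + L_{29} = 1860498 + 1149851 = 3010349
L_{32} = L_{31} + L_{30} = 3010349 + 1860498 = 4870847
L_{33} = L_{32} + L_{31} = 4870847 + 3010349 = 7881196

7881196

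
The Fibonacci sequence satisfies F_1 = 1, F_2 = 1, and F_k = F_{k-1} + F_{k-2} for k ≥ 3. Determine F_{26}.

Iterating the recurrence up to F_{19} = 4181 and F_{18} = 2584:
F_{20} = F_{19} + F_{18} = 4181 + 2584 = 6765
F_{21} = F_{20} + F_{19} = 6765 + 4181 = 10946
F_{22} = F_{21} + F_{20} = 10946 + 6765 = 17711
F_{23} = F_{22} + F_{21} = 17711 + 10946 = 28657
F_{24} = F_{23} + F_{22} = 28657 + 17711 = 46368
F_{25} = F_{24} + F_{23} = 46368 + 28657 = 75025
F_{26} = F_{25} + F_{24} = 75025 + 46368 = 121393

121393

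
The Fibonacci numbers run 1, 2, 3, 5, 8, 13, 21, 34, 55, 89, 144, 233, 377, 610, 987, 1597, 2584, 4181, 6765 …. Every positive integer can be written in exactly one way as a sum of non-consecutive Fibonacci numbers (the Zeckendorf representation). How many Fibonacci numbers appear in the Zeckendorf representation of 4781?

Greedily peel off the largest Fibonacci term at each step:
take 4181 (≤ 4781); 4781 − 4181 = 600
take 377 (≤ 600); 600 − 377 = 223
take 144 (≤ 223); 223 − 144 = 79
take 55 (≤ 79); 79 − 55 = 24
take 21 (≤ 24); 24 − 21 = 3
take 3 (≤ 3); 3 − 3 = 0
4781 = 4181 + 377 + 144 + 55 + 21 + 3, which has 6 terms.

6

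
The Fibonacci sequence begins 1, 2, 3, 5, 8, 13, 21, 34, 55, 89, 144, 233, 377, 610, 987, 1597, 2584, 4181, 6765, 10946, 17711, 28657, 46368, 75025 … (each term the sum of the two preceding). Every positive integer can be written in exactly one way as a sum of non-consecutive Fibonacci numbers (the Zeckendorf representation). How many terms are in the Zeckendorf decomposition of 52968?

Greedy algorithm:
46368 ≤ 52968 < 75025, so take 46368; remainder 6600
4181 ≤ 6600 < 6765, so take 4181; remainder 2419
1597 ≤ 2419 < 2584, so take 1597; remainder 822
610 ≤ 822 < 987, so take 610; remainder 212
144 ≤ 212 < 233, so take 144; remainder 68
55 ≤ 68 < 89, so take 55; remainder 13
13 ≤ 13 < 21, so take 13; remainder 0
52968 = 46368 + 4181 + 1597 + 610 + 144 + 55 + 13, which has 7 terms.

7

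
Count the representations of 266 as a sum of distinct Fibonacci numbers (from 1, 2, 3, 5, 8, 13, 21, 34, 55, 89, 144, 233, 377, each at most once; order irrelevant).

Each representation comes from the Zeckendorf form by replacing some F_k with F_{k−1} + F_{k−2} where possible.
266 = 233+21+8+3+1 = 144+89+21+8+3+1 = 144+55+34+21+8+3+1 — 3 representations.

3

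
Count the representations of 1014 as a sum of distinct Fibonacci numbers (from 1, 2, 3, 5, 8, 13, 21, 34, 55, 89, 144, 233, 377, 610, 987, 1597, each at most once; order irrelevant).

18

Each representation comes from the Zeckendorf form by replacing some F_k with F_{k−1} + F_{k−2} where possible.
1014 = 987+21+5+1 = 987+21+3+2+1 = 987+13+8+5+1 = 610+377+21+5+1 = … (14 more), for 18 in all.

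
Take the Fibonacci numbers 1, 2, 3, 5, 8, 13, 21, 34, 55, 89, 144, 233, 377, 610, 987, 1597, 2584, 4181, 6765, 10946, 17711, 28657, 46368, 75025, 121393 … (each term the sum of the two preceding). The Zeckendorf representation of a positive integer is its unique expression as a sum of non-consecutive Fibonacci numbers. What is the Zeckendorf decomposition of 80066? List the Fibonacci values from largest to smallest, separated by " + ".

75025 + 4181 + 610 + 233 + 13 + 3 + 1

80066: greatest Fibonacci not exceeding it is 75025, leaving 5041
5041: greatest Fibonacci not exceeding it is 4181, leaving 860
860: greatest Fibonacci not exceeding it is 610, leaving 250
250: greatest Fibonacci not exceeding it is 233, leaving 17
17: greatest Fibonacci not exceeding it is 13, leaving 4
4: greatest Fibonacci not exceeding it is 3, leaving 1
1: greatest Fibonacci not exceeding it is 1, leaving 0
So 80066 = 75025 + 4181 + 610 + 233 + 13 + 3 + 1, with no two terms consecutive in the sequence.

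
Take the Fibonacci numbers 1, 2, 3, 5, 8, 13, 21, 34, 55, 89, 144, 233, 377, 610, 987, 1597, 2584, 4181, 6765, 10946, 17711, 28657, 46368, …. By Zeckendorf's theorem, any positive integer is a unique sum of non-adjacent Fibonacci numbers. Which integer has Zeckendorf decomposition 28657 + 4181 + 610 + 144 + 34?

28657 + 4181 + 610 + 144 + 34 = 33626.

33626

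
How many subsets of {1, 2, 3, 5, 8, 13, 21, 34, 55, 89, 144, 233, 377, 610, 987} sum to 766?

6

766 = 610+144+8+3+1 = 610+89+55+8+3+1 = 377+233+144+8+3+1 = 610+89+34+21+8+3+1 = 377+233+89+55+8+3+1 = … (1 more), for 6 in all.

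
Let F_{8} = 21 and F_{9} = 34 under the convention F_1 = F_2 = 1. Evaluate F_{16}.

By the doubling identity F_{2k} = F_k(2F_{k+1} − F_k): F_{16} = 21·(2·34 − 21) = 21·47 = 987.

987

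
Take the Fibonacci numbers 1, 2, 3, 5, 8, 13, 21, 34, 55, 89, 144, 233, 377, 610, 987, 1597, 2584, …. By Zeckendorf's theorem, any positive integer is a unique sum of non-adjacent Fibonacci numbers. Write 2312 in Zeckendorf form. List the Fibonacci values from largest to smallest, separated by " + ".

Greedily peel off the largest Fibonacci term at each step:
take 1597 (≤ 2312); 2312 − 1597 = 715
take 610 (≤ 715); 715 − 610 = 105
take 89 (≤ 105); 105 − 89 = 16
take 13 (≤ 16); 16 − 13 = 3
take 3 (≤ 3); 3 − 3 = 0
So 2312 = 1597 + 610 + 89 + 13 + 3, with no two terms consecutive in the sequence.

1597 + 610 + 89 + 13 + 3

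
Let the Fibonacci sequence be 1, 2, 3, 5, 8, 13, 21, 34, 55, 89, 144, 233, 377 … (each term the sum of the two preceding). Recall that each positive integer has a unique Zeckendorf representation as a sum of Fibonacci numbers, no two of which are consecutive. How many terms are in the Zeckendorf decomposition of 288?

2

Repeatedly subtract the largest Fibonacci number that fits:
288 − 233 = 55
55 − 55 = 0
288 = 233 + 55, which has 2 terms.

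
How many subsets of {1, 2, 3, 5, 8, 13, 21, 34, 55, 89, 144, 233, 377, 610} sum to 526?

14

Starting from the Zeckendorf form and repeatedly splitting a term F_k into F_{k−1} + F_{k−2} (when neither is already used) reaches every representation.
526 = 377+144+5 = 377+144+3+2 = 377+89+55+5 = 377+89+55+3+2 = … (10 more), for 14 in all.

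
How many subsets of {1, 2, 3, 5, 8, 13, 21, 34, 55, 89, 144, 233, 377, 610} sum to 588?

588 = 377+144+55+8+3+1 = 377+144+34+21+8+3+1 = 377+89+55+34+21+8+3+1 = 233+144+89+55+34+21+8+3+1 — 4 representations.

4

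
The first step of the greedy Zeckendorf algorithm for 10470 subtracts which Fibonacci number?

6765

6765 ≤ 10470 < 10946, so the largest Fibonacci number not exceeding 10470 is 6765.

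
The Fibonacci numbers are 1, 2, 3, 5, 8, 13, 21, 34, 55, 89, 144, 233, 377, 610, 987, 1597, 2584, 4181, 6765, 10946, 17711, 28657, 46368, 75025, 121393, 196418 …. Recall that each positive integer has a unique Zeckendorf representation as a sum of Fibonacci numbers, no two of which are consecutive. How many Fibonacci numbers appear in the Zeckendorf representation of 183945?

8

take 121393 (≤ 183945); 183945 − 121393 = 62552
take 46368 (≤ 62552); 62552 − 46368 = 16184
take 10946 (≤ 16184); 16184 − 10946 = 5238
take 4181 (≤ 5238); 5238 − 4181 = 1057
take 987 (≤ 1057); 1057 − 987 = 70
take 55 (≤ 70); 70 − 55 = 15
take 13 (≤ 15); 15 − 13 = 2
take 2 (≤ 2); 2 − 2 = 0
183945 = 121393 + 46368 + 10946 + 4181 + 987 + 55 + 13 + 2, which has 8 terms.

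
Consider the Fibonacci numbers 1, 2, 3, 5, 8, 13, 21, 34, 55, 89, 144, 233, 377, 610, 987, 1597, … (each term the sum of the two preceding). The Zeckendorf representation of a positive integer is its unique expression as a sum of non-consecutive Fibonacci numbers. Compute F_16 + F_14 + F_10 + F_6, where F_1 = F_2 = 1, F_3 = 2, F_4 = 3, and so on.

1427

F_16 + F_14 + F_10 + F_6 = 987 + 377 + 55 + 8 = 1427.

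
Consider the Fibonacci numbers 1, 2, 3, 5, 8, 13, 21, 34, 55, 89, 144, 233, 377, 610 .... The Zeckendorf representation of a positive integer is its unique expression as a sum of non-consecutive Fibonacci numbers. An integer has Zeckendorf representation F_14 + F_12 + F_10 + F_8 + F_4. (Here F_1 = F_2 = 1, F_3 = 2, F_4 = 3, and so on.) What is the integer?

F_14 + F_12 + F_10 + F_8 + F_4 = 377 + 144 + 55 + 21 + 3 = 600.

600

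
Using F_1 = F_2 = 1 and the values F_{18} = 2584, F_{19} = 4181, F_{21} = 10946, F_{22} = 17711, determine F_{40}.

102334155

By the addition formula F_{m+n} = F_m F_{n+1} + F_{m−1} F_n with m=19, n=21: F_{40} = 4181·17711 + 2584·10946 = 74049691 + 28284464 = 102334155.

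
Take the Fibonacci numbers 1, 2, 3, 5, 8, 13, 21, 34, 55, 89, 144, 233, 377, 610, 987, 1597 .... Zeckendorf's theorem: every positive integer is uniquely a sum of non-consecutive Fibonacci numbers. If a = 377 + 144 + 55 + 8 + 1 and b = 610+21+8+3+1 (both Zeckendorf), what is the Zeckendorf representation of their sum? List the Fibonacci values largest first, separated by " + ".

987 + 233 + 8

The two numbers are 585 and 643, so their sum is 1228.
Repeatedly subtract the largest Fibonacci number that fits:
largest Fibonacci ≤ 1228 is 987; 1228 − 987 = 241
largest Fibonacci ≤ 241 is 233; 241 − 233 = 8
largest Fibonacci ≤ 8 is 8; 8 − 8 = 0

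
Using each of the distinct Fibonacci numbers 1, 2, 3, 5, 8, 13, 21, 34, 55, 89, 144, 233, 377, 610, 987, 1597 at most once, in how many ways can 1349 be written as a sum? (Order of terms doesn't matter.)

1349 = 987+233+89+34+5+1 = 987+233+89+34+3+2+1 = 987+233+89+21+13+5+1 = … (19 more), for 22 in all.

22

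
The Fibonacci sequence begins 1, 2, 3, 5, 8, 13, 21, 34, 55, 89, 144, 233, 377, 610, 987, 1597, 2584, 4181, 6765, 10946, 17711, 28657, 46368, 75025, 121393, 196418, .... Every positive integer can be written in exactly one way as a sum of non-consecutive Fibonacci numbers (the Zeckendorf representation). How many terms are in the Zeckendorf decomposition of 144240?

8

Repeatedly subtract the largest Fibonacci number that fits:
subtract 121393 from 144240: 22847 remains
subtract 17711 from 22847: 5136 remains
subtract 4181 from 5136: 955 remains
subtract 610 from 955: 345 remains
subtract 233 from 345: 112 remains
subtract 89 from 112: 23 remains
subtract 21 from 23: 2 remains
subtract 2 from 2: 0 remains
144240 = 121393 + 17711 + 4181 + 610 + 233 + 89 + 21 + 2, which has 8 terms.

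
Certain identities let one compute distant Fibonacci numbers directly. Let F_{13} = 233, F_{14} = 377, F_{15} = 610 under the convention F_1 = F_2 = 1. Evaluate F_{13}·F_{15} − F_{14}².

233·610 − 377² = 142130 − 142129 = 1. (Cassini's identity: F_{k−1}F_{k+1} − F_k² = (−1)^k.)

1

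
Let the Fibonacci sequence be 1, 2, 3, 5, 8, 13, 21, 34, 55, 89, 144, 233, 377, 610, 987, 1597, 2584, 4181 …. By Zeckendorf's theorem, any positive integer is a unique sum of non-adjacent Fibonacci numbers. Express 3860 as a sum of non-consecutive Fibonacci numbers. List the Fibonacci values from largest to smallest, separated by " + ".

2584 + 987 + 233 + 55 + 1

Greedily peel off the largest Fibonacci term at each step:
2584 ≤ 3860 < 4181, so take 2584; remainder 1276
987 ≤ 1276 < 1597, so take 987; remainder 289
233 ≤ 289 < 377, so take 233; remainder 56
55 ≤ 56 < 89, so take 55; remainder 1
1 ≤ 1 < 2, so take 1; remainder 0
So 3860 = 2584 + 987 + 233 + 55 + 1, with no two terms consecutive in the sequence.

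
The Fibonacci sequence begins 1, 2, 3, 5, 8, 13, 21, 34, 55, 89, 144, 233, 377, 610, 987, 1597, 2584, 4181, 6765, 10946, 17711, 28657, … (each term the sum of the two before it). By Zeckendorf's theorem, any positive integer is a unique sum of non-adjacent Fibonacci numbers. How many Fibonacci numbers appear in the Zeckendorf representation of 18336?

4

17711 ≤ 18336 < 28657, so take 17711; remainder 625
610 ≤ 625 < 987, so take 610; remainder 15
13 ≤ 15 < 21, so take 13; remainder 2
2 ≤ 2 < 3, so take 2; remainder 0
18336 = 17711 + 610 + 13 + 2, which has 4 terms.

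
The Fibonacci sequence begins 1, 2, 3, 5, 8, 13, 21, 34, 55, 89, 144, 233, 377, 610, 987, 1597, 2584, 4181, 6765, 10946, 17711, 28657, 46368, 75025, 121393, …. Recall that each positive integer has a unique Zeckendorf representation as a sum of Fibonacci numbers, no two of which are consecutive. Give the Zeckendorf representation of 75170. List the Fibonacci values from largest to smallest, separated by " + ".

75025 + 144 + 1

Greedily peel off the largest Fibonacci term at each step:
subtract 75025 from 75170: 145 remains
subtract 144 from 145: 1 remains
subtract 1 from 1: 0 remains
So 75170 = 75025 + 144 + 1, with no two terms consecutive in the sequence.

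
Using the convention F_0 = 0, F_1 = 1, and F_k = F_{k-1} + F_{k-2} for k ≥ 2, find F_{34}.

5702887

Iterating the recurrence up to F_{29} = 514229 and F_{28} = 317811:
F_{30} = F_{29} + F_{28} = 514229 + 317811 = 832040
F_{31} = F_{30} + F_{29} = 832040 + 514229 = 1346269
F_{32} = F_{31} + F_{30} = 1346269 + 832040 = 2178309
F_{33} = F_{32} + F_{31} = 2178309 + 1346269 = 3524578
F_{34} = F_{33} + F_{32} = 3524578 + 2178309 = 5702887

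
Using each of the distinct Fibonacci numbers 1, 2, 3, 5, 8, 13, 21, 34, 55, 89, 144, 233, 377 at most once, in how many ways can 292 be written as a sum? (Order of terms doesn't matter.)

6

292 = 233+55+3+1 = 233+34+21+3+1 = 144+89+55+3+1 = … (3 more), for 6 in all.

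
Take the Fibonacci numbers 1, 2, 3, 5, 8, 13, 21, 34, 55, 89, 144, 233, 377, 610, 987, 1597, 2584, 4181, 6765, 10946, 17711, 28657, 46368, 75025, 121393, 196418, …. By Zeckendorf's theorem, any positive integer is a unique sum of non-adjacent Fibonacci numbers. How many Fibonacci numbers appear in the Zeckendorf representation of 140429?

7

121393 ≤ 140429 < 196418, so take 121393; remainder 19036
17711 ≤ 19036 < 28657, so take 17711; remainder 1325
987 ≤ 1325 < 1597, so take 987; remainder 338
233 ≤ 338 < 377, so take 233; remainder 105
89 ≤ 105 < 144, so take 89; remainder 16
13 ≤ 16 < 21, so take 13; remainder 3
3 ≤ 3 < 5, so take 3; remainder 0
140429 = 121393 + 17711 + 987 + 233 + 89 + 13 + 3, which has 7 terms.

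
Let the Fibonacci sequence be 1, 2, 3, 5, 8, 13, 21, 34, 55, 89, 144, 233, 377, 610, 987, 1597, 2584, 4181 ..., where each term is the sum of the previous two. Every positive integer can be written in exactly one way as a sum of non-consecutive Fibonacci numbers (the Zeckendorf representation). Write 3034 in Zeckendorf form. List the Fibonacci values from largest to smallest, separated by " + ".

2584 + 377 + 55 + 13 + 5

Greedily peel off the largest Fibonacci term at each step:
3034: greatest Fibonacci not exceeding it is 2584, leaving 450
450: greatest Fibonacci not exceeding it is 377, leaving 73
73: greatest Fibonacci not exceeding it is 55, leaving 18
18: greatest Fibonacci not exceeding it is 13, leaving 5
5: greatest Fibonacci not exceeding it is 5, leaving 0
So 3034 = 2584 + 377 + 55 + 13 + 5, with no two terms consecutive in the sequence.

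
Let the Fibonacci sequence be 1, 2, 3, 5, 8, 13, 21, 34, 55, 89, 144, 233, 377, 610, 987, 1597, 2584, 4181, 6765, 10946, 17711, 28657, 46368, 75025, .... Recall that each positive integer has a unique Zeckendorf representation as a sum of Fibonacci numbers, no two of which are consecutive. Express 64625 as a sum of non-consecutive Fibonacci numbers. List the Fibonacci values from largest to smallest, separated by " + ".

46368 + 17711 + 377 + 144 + 21 + 3 + 1

Greedily peel off the largest Fibonacci term at each step:
64625 − 46368 = 18257
18257 − 17711 = 546
546 − 377 = 169
169 − 144 = 25
25 − 21 = 4
4 − 3 = 1
1 − 1 = 0
So 64625 = 46368 + 17711 + 377 + 144 + 21 + 3 + 1, with no two terms consecutive in the sequence.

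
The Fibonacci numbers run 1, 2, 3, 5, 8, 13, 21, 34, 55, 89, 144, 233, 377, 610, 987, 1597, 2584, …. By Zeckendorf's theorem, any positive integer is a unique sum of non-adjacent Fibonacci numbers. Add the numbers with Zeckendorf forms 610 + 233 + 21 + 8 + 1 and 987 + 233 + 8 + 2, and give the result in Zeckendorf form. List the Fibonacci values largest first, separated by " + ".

1597 + 377 + 89 + 34 + 5 + 1

The two numbers are 873 and 1230, so their sum is 2103.
Greedily peel off the largest Fibonacci term at each step:
2103: greatest Fibonacci not exceeding it is 1597, leaving 506
506: greatest Fibonacci not exceeding it is 377, leaving 129
129: greatest Fibonacci not exceeding it is 89, leaving 40
40: greatest Fibonacci not exceeding it is 34, leaving 6
6: greatest Fibonacci not exceeding it is 5, leaving 1
1: greatest Fibonacci not exceeding it is 1, leaving 0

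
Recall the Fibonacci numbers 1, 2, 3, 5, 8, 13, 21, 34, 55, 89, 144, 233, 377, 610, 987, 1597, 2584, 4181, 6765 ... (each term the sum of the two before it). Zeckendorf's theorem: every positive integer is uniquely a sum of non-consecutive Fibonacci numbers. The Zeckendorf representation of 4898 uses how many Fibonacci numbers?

subtract 4181 from 4898: 717 remains
subtract 610 from 717: 107 remains
subtract 89 from 107: 18 remains
subtract 13 from 18: 5 remains
subtract 5 from 5: 0 remains
4898 = 4181 + 610 + 89 + 13 + 5, which has 5 terms.

5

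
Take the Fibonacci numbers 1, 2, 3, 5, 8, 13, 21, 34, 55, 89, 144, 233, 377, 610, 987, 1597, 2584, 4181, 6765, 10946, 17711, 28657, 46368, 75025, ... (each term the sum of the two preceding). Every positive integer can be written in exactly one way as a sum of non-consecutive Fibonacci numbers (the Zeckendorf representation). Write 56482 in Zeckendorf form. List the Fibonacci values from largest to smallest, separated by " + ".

46368 + 6765 + 2584 + 610 + 144 + 8 + 3

46368 ≤ 56482 < 75025, so take 46368; remainder 10114
6765 ≤ 10114 < 10946, so take 6765; remainder 3349
2584 ≤ 3349 < 4181, so take 2584; remainder 765
610 ≤ 765 < 987, so take 610; remainder 155
144 ≤ 155 < 233, so take 144; remainder 11
8 ≤ 11 < 13, so take 8; remainder 3
3 ≤ 3 < 5, so take 3; remainder 0
So 56482 = 46368 + 6765 + 2584 + 610 + 144 + 8 + 3, with no two terms consecutive in the sequence.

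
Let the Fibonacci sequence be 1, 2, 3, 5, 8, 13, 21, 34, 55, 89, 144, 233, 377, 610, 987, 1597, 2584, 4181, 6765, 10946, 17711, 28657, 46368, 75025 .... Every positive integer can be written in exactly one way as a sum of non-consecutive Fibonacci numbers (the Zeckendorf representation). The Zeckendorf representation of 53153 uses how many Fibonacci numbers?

take 46368 (≤ 53153); 53153 − 46368 = 6785
take 6765 (≤ 6785); 6785 − 6765 = 20
take 13 (≤ 20); 20 − 13 = 7
take 5 (≤ 7); 7 − 5 = 2
take 2 (≤ 2); 2 − 2 = 0
53153 = 46368 + 6765 + 13 + 5 + 2, which has 5 terms.

5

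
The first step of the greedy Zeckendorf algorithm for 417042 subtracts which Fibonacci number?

317811

317811 ≤ 417042 < 514229, so the largest Fibonacci number not exceeding 417042 is 317811.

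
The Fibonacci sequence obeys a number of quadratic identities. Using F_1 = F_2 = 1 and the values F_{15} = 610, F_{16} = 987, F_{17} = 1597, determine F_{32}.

By the addition formula F_{m+n} = F_m F_{n+1} + F_{m−1} F_n with m=17, n=15: F_{32} = 1597·987 + 987·610 = 1576239 + 602070 = 2178309.

2178309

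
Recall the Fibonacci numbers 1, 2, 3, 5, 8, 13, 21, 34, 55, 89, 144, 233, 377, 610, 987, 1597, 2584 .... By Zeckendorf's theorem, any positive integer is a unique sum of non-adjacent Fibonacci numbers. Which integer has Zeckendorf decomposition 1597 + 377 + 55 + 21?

1597 + 377 + 55 + 21 = 2050.

2050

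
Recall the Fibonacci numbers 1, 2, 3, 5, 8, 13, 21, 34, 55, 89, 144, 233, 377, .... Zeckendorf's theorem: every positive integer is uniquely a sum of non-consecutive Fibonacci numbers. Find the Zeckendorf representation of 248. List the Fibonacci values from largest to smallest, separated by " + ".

233 + 13 + 2

subtract 233 from 248: 15 remains
subtract 13 from 15: 2 remains
subtract 2 from 2: 0 remains
So 248 = 233 + 13 + 2, with no two terms consecutive in the sequence.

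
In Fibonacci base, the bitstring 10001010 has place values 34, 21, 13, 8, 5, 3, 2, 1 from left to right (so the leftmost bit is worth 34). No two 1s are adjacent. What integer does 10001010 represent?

41

Summing the place values of the 1 bits: 34 + 5 + 2 = 41.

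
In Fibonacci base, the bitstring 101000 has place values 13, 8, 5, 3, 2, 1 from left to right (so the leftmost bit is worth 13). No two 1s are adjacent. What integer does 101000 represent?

18

Summing the place values of the 1 bits: 13 + 5 = 18.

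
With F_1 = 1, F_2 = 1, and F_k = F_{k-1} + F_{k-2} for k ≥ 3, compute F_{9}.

Iterating the recurrence up to F_{3} = 2 and F_{2} = 1:
F_{4} = F_{3} + F_{2} = 2 + 1 = 3
F_{5} = F_{4} + F_{3} = 3 + 2 = 5
F_{6} = F_{5} + F_{4} = 5 + 3 = 8
F_{7} = F_{6} + F_{5} = 8 + 5 = 13
F_{8} = F_{7} + F_{6} = 13 + 8 = 21
F_{9} = F_{8} + F_{7} = 21 + 13 = 34

34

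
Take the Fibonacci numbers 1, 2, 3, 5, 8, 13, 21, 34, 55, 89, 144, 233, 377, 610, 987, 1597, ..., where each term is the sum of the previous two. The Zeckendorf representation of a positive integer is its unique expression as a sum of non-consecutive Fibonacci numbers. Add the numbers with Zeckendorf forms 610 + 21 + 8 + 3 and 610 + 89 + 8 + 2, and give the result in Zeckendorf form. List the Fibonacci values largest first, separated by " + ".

The two numbers are 642 and 709, so their sum is 1351.
1351: greatest Fibonacci not exceeding it is 987, leaving 364
364: greatest Fibonacci not exceeding it is 233, leaving 131
131: greatest Fibonacci not exceeding it is 89, leaving 42
42: greatest Fibonacci not exceeding it is 34, leaving 8
8: greatest Fibonacci not exceeding it is 8, leaving 0

987 + 233 + 89 + 34 + 8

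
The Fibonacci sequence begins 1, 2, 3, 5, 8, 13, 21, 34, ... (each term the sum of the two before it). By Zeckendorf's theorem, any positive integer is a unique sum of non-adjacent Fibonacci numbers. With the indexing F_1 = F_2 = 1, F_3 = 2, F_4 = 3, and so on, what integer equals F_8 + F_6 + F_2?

30

F_8 + F_6 + F_2 = 21 + 8 + 1 = 30.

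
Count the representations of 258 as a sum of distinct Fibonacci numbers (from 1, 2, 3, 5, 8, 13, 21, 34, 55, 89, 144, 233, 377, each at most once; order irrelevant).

6

Starting from the Zeckendorf form and repeatedly splitting a term F_k into F_{k−1} + F_{k−2} (when neither is already used) reaches every representation.
258 = 233+21+3+1 = 233+13+8+3+1 = 144+89+21+3+1 = … (3 more), for 6 in all.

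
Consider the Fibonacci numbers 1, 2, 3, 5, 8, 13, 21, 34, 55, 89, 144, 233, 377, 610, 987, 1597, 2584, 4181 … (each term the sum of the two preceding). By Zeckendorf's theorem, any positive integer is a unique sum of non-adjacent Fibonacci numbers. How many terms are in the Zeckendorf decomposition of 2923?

Repeatedly subtract the largest Fibonacci number that fits:
subtract 2584 from 2923: 339 remains
subtract 233 from 339: 106 remains
subtract 89 from 106: 17 remains
subtract 13 from 17: 4 remains
subtract 3 from 4: 1 remains
subtract 1 from 1: 0 remains
2923 = 2584 + 233 + 89 + 13 + 3 + 1, which has 6 terms.

6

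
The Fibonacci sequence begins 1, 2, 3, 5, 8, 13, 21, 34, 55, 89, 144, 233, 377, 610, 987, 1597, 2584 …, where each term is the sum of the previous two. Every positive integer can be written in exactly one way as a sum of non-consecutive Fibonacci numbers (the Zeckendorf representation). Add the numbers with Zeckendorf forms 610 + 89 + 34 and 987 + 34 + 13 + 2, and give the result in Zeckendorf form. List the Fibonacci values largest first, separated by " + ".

1597 + 144 + 21 + 5 + 2

The two numbers are 733 and 1036, so their sum is 1769.
Greedy algorithm:
1597 ≤ 1769 < 2584, so take 1597; remainder 172
144 ≤ 172 < 233, so take 144; remainder 28
21 ≤ 28 < 34, so take 21; remainder 7
5 ≤ 7 < 8, so take 5; remainder 2
2 ≤ 2 < 3, so take 2; remainder 0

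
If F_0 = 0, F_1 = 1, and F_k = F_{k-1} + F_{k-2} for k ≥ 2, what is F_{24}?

46368

Iterating the recurrence up to F_{20} = 6765 and F_{19} = 4181:
F_{21} = F_{20} + F_{19} = 6765 + 4181 = 10946
F_{22} = F_{21} + F_{20} = 10946 + 6765 = 17711
F_{23} = F_{22} + F_{21} = 17711 + 10946 = 28657
F_{24} = F_{23} + F_{22} = 28657 + 17711 = 46368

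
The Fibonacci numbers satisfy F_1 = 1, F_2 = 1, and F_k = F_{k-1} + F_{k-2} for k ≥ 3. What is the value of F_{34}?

Iterating the recurrence up to F_{26} = 121393 and F_{25} = 75025:
F_{27} = F_{26} + F_{25} = 121393 + 75025 = 196418
F_{28} = F_{27} + F_{26} = 196418 + 121393 = 317811
F_{29} = F_{28} + F_{27} = 317811 + 196418 = 514229
F_{30} = F_{29} + F_{28} = 514229 + 317811 = 832040
F_{31} = F_{30} + F_{29} = 832040 + 514229 = 1346269
F_{32} = F_{31} + F_{30} = 1346269 + 832040 = 2178309
F_{33} = F_{32} + F_{31} = 2178309 + 1346269 = 3524578
F_{34} = F_{33} + F_{32} = 3524578 + 2178309 = 5702887

5702887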